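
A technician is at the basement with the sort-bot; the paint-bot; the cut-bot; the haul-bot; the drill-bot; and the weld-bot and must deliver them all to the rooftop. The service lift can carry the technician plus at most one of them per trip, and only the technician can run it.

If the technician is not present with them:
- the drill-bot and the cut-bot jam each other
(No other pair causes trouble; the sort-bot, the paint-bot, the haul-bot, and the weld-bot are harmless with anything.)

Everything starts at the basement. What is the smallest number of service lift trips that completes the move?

Counting alone: the technician can take at most 1 across per trip to the rooftop, so moving all 6 needs at least 6 loaded trips out, with a return between consecutive ones — at least 11 crossings.
The plan below uses exactly 11 crossings, so it is optimal:
1. Technician goes to the rooftop with the cut-bot.  [the basement: the drill-bot, the haul-bot, the paint-bot, the sort-bot, the weld-bot | the rooftop: the cut-bot]
2. Technician goes back to the basement alone.  [the basement: the drill-bot, the haul-bot, the paint-bot, the sort-bot, the weld-bot | the rooftop: the cut-bot]
3. Technician goes to the rooftop with the sort-bot.  [the basement: the drill-bot, the haul-bot, the paint-bot, the weld-bot | the rooftop: the cut-bot, the sort-bot]
4. Technician goes back to the basement alone.  [the basement: the drill-bot, the haul-bot, the paint-bot, the weld-bot | the rooftop: the cut-bot, the sort-bot]
5. Technician goes to the rooftop with the paint-bot.  [the basement: the drill-bot, the haul-bot, the weld-bot | the rooftop: the cut-bot, the paint-bot, the sort-bot]
6. Technician goes back to the basement alone.  [the basement: the drill-bot, the haul-bot, the weld-bot | the rooftop: the cut-bot, the paint-bot, the sort-bot]
7. Technician goes to the rooftop with the haul-bot.  [the basement: the drill-bot, the weld-bot | the rooftop: the cut-bot, the haul-bot, the paint-bot, the sort-bot]
8. Technician goes back to the basement alone.  [the basement: the drill-bot, the weld-bot | the rooftop: the cut-bot, the haul-bot, the paint-bot, the sort-bot]
9. Technician goes to the rooftop with the weld-bot.  [the basement: the drill-bot | the rooftop: the cut-bot, the haul-bot, the paint-bot, the sort-bot, the weld-bot]
10. Technician goes back to the basement alone.  [the basement: the drill-bot | the rooftop: the cut-bot, the haul-bot, the paint-bot, the sort-bot, the weld-bot]
11. Technician goes to the rooftop with the drill-bot.  [the basement: — | the rooftop: the cut-bot, the drill-bot, the haul-bot, the paint-bot, the sort-bot, the weld-bot]

11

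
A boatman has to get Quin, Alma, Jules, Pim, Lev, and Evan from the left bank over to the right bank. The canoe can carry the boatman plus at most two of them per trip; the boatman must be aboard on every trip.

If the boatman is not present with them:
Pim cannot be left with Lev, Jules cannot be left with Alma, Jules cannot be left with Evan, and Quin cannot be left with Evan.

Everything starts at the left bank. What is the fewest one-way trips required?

Whatever the first load, the items left behind include a forbidden pair without the boatman. No opening move is safe, so no plan exists.

impossible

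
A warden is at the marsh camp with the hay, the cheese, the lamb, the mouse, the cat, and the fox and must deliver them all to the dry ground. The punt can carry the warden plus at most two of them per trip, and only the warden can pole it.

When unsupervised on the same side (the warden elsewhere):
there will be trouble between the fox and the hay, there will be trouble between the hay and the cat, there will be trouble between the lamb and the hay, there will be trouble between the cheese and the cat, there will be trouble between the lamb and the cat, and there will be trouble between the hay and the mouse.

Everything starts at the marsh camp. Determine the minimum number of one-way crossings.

9

Counting alone: the warden can take at most 2 across per trip to the dry ground, so moving all 6 needs at least 3 loaded trips out, with a return between consecutive ones — at least 5 crossings.
The safety rule pushes this higher. Following every safe sequence of crossings, the most of the 6 that can be at the dry ground as the punt arrives there on crossings 5, 7 is 4, 5 respectively — never all 6.
So no plan with fewer than 9 crossings exists, and this one achieves 9:
1. Warden goes to the dry ground with the cat and the hay.  [the marsh camp: the cheese, the fox, the lamb, the mouse | the dry ground: the cat, the hay]
2. Warden goes back to the marsh camp with the hay.  [the marsh camp: the cheese, the fox, the hay, the lamb, the mouse | the dry ground: the cat]
3. Warden goes to the dry ground with the cheese and the hay.  [the marsh camp: the fox, the lamb, the mouse | the dry ground: the cat, the cheese, the hay]
4. Warden goes back to the marsh camp with the cat.  [the marsh camp: the cat, the fox, the lamb, the mouse | the dry ground: the cheese, the hay]
5. Warden goes to the dry ground with the lamb and the mouse.  [the marsh camp: the cat, the fox | the dry ground: the cheese, the hay, the lamb, the mouse]
6. Warden goes back to the marsh camp with the hay.  [the marsh camp: the cat, the fox, the hay | the dry ground: the cheese, the lamb, the mouse]
7. Warden goes to the dry ground with the fox and the hay.  [the marsh camp: the cat | the dry ground: the cheese, the fox, the hay, the lamb, the mouse]
8. Warden goes back to the marsh camp with the hay.  [the marsh camp: the cat, the hay | the dry ground: the cheese, the fox, the lamb, the mouse]
9. Warden goes to the dry ground with the cat and the hay.  [the marsh camp: — | the dry ground: the cat, the cheese, the fox, the hay, the lamb, the mouse]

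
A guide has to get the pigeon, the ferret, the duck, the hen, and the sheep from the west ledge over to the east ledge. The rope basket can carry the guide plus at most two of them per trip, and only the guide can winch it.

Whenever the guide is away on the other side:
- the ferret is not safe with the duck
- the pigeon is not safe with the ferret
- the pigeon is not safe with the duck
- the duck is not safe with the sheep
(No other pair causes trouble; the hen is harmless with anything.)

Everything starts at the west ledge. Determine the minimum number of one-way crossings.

7

Counting alone: the guide can take at most 2 across per trip to the east ledge, so moving all 5 needs at least 3 loaded trips out, with a return between consecutive ones — at least 5 crossings.
The safety rule pushes this higher. Following every safe sequence of crossings, the most of the 5 that can be at the east ledge as the rope basket arrives there on crossing 5 is 4 — never all 5.
So no plan with fewer than 7 crossings exists, and this one achieves 7:
1. Guide goes to the east ledge with the duck and the pigeon.
2. Guide goes back to the west ledge with the pigeon.
3. Guide goes to the east ledge with the hen and the pigeon.
4. Guide goes back to the west ledge with the pigeon.
5. Guide goes to the east ledge with the pigeon and the sheep.
6. Guide goes back to the west ledge with the duck.
7. Guide goes to the east ledge with the duck and the ferret.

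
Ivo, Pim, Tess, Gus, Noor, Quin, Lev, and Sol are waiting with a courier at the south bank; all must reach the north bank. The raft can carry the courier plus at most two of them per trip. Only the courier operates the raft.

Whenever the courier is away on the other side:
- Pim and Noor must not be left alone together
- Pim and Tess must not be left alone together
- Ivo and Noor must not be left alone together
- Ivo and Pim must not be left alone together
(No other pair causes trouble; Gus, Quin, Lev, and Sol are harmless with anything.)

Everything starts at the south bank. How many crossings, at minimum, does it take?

13

Counting alone: the courier can take at most 2 across per trip to the north bank, so moving all 8 needs at least 4 loaded trips out, with a return between consecutive ones — at least 7 crossings.
The safety rule pushes this higher. Following every safe sequence of crossings, the most of the 8 that can be at the north bank as the raft arrives there on crossings 7, 9, 11 is 5, 6, 7 respectively — never all 8.
So no plan with fewer than 13 crossings exists, and this one achieves 13:
1. Courier goes to the north bank with Ivo and Pim.
2. Courier goes back to the south bank with Ivo.
3. Courier goes to the north bank with Ivo and Tess.
4. Courier goes back to the south bank with Pim.
5. Courier goes to the north bank with Gus and Pim.
6. Courier goes back to the south bank with Pim.
7. Courier goes to the north bank with Pim and Quin.
8. Courier goes back to the south bank with Pim.
9. Courier goes to the north bank with Lev and Pim.
10. Courier goes back to the south bank with Pim.
11. Courier goes to the north bank with Pim and Sol.
12. Courier goes back to the south bank with Pim.
13. Courier goes to the north bank with Noor and Pim.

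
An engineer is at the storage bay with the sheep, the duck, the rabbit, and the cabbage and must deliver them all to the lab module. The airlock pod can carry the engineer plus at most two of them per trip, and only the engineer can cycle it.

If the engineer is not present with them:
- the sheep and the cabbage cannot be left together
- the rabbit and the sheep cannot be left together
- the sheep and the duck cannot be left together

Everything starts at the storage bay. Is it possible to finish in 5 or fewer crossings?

Yes — this plan uses 5 crossings (≤ 5):
1. Engineer goes to the lab module with the sheep.  [the storage bay: the cabbage, the duck, the rabbit | the lab module: the sheep]
2. Engineer goes back to the storage bay alone.  [the storage bay: the cabbage, the duck, the rabbit | the lab module: the sheep]
3. Engineer goes to the lab module with the duck and the rabbit.  [the storage bay: the cabbage | the lab module: the duck, the rabbit, the sheep]
4. Engineer goes back to the storage bay with the sheep.  [the storage bay: the cabbage, the sheep | the lab module: the duck, the rabbit]
5. Engineer goes to the lab module with the cabbage and the sheep.  [the storage bay: — | the lab module: the cabbage, the duck, the rabbit, the sheep]

Yes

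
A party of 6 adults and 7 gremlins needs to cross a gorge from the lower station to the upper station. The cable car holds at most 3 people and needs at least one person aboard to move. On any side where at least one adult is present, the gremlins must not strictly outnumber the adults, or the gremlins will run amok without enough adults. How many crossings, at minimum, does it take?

The gremlins already outnumber the adults at the lower station before anyone moves, so the starting position itself is disallowed.

impossible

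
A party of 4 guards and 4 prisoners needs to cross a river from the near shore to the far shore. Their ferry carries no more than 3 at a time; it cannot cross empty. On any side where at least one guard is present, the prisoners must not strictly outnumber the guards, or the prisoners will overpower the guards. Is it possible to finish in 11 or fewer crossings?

Yes — this plan uses 9 crossings (≤ 11):
1. 2 prisoners → the far shore.  (the near shore: 4G 2P; the far shore: 0G 2P)
2. 1 prisoner ← the near shore.  (the near shore: 4G 3P; the far shore: 0G 1P)
3. 3 prisoners → the far shore.  (the near shore: 4G 0P; the far shore: 0G 4P)
4. 1 prisoner ← the near shore.  (the near shore: 4G 1P; the far shore: 0G 3P)
5. 3 guards → the far shore.  (the near shore: 1G 1P; the far shore: 3G 3P)
6. 1 guard and 1 prisoner ← the near shore.  (the near shore: 2G 2P; the far shore: 2G 2P)
7. 2 guards → the far shore.  (the near shore: 0G 2P; the far shore: 4G 2P)
8. 1 prisoner ← the near shore.  (the near shore: 0G 3P; the far shore: 4G 1P)
9. 3 prisoners → the far shore.  (the near shore: 0G 0P; the far shore: 4G 4P)

Yes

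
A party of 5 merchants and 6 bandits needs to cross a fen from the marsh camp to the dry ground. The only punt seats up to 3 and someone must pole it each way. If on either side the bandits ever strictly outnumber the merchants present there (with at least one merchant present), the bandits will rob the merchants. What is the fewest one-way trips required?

The bandits already outnumber the merchants at the marsh camp before anyone moves, so the starting position itself is disallowed.

impossible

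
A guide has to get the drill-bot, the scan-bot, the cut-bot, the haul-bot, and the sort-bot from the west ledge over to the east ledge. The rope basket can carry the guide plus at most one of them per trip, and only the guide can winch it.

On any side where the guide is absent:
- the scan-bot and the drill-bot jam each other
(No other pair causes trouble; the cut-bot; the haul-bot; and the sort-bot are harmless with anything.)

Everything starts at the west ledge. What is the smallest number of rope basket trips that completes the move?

9

Counting alone: the guide can take at most 1 across per trip to the east ledge, so moving all 5 needs at least 5 loaded trips out, with a return between consecutive ones — at least 9 crossings.
The plan below uses exactly 9 crossings, so it is optimal:
1. Guide goes to the east ledge with the drill-bot.  [the west ledge: the cut-bot, the haul-bot, the scan-bot, the sort-bot | the east ledge: the drill-bot]
2. Guide goes back to the west ledge alone.  [the west ledge: the cut-bot, the haul-bot, the scan-bot, the sort-bot | the east ledge: the drill-bot]
3. Guide goes to the east ledge with the cut-bot.  [the west ledge: the haul-bot, the scan-bot, the sort-bot | the east ledge: the cut-bot, the drill-bot]
4. Guide goes back to the west ledge alone.  [the west ledge: the haul-bot, the scan-bot, the sort-bot | the east ledge: the cut-bot, the drill-bot]
5. Guide goes to the east ledge with the haul-bot.  [the west ledge: the scan-bot, the sort-bot | the east ledge: the cut-bot, the drill-bot, the haul-bot]
6. Guide goes back to the west ledge alone.  [the west ledge: the scan-bot, the sort-bot | the east ledge: the cut-bot, the drill-bot, the haul-bot]
7. Guide goes to the east ledge with the sort-bot.  [the west ledge: the scan-bot | the east ledge: the cut-bot, the drill-bot, the haul-bot, the sort-bot]
8. Guide goes back to the west ledge alone.  [the west ledge: the scan-bot | the east ledge: the cut-bot, the drill-bot, the haul-bot, the sort-bot]
9. Guide goes to the east ledge with the scan-bot.  [the west ledge: — | the east ledge: the cut-bot, the drill-bot, the haul-bot, the scan-bot, the sort-bot]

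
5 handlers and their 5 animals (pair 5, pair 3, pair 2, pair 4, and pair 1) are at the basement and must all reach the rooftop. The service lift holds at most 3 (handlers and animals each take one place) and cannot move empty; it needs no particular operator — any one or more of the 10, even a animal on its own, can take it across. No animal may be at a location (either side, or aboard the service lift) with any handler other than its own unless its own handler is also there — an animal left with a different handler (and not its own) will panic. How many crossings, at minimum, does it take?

11

Counting alone: each trip to the rooftop takes at most 3 across and each return brings at least 1 back, so after t trips out (and t−1 returns) at most 3t − (t−1) of the 10 are across; that first reaches 10 at t = 5, so at least 9 crossings are needed.
The safety rule pushes this higher. Following every safe sequence of crossings, the most of the 10 that can be at the rooftop as the service lift arrives there on crossing 9 is 9 — never all 10.
So no plan with fewer than 11 crossings exists, and this one achieves 11:
1. animal 5 and handler 5 cross → the rooftop.
2. handler 5 crosses ← the basement.
3. animal 2, animal 3, and animal 4 cross → the rooftop.
4. animal 5 crosses ← the basement.
5. handler 2, handler 3, and handler 4 cross → the rooftop.
6. animal 3 and handler 3 cross ← the basement.
7. handler 1, handler 3, and handler 5 cross → the rooftop.
8. animal 2 crosses ← the basement.
9. animal 3 and animal 5 cross → the rooftop.
10. animal 5 crosses ← the basement.
11. animal 1, animal 2, and animal 5 cross → the rooftop.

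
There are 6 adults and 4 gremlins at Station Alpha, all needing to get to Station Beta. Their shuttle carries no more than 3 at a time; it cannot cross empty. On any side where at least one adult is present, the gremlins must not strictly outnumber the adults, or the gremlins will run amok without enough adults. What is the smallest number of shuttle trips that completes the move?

Counting alone: each trip to Station Beta takes at most 3 across and each return brings at least 1 back, so after t trips out (and t−1 returns) at most 3t − (t−1) of the 10 are across; that first reaches 10 at t = 5, so at least 9 crossings are needed.
The plan below uses exactly 9 crossings, so it is optimal:
1. 2 gremlins → Station Beta.  (Station Alpha: 6A 2G; Station Beta: 0A 2G)
2. 1 gremlin ← Station Alpha.  (Station Alpha: 6A 3G; Station Beta: 0A 1G)
3. 3 gremlins → Station Beta.  (Station Alpha: 6A 0G; Station Beta: 0A 4G)
4. 1 gremlin ← Station Alpha.  (Station Alpha: 6A 1G; Station Beta: 0A 3G)
5. 3 adults → Station Beta.  (Station Alpha: 3A 1G; Station Beta: 3A 3G)
6. 1 gremlin ← Station Alpha.  (Station Alpha: 3A 2G; Station Beta: 3A 2G)
7. 1 adult and 2 gremlins → Station Beta.  (Station Alpha: 2A 0G; Station Beta: 4A 4G)
8. 1 gremlin ← Station Alpha.  (Station Alpha: 2A 1G; Station Beta: 4A 3G)
9. 2 adults and 1 gremlin → Station Beta.  (Station Alpha: 0A 0G; Station Beta: 6A 4G)

9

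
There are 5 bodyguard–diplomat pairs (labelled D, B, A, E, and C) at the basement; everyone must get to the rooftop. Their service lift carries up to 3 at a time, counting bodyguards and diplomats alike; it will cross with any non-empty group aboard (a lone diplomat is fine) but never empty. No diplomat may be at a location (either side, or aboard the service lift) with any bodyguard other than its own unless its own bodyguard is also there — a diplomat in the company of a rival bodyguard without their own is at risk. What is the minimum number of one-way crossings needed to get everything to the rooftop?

11

Counting alone: each trip to the rooftop takes at most 3 across and each return brings at least 1 back, so after t trips out (and t−1 returns) at most 3t − (t−1) of the 10 are across; that first reaches 10 at t = 5, so at least 9 crossings are needed.
The safety rule pushes this higher. Following every safe sequence of crossings, the most of the 10 that can be at the rooftop as the service lift arrives there on crossing 9 is 9 — never all 10.
So no plan with fewer than 11 crossings exists, and this one achieves 11:
1. bodyguard D and diplomat D cross → the rooftop.
2. bodyguard D crosses ← the basement.
3. diplomat A, diplomat B, and diplomat E cross → the rooftop.
4. diplomat D crosses ← the basement.
5. bodyguard A, bodyguard B, and bodyguard E cross → the rooftop.
6. bodyguard B and diplomat B cross ← the basement.
7. bodyguard B, bodyguard C, and bodyguard D cross → the rooftop.
8. diplomat A crosses ← the basement.
9. diplomat B and diplomat D cross → the rooftop.
10. diplomat D crosses ← the basement.
11. diplomat A, diplomat C, and diplomat D cross → the rooftop.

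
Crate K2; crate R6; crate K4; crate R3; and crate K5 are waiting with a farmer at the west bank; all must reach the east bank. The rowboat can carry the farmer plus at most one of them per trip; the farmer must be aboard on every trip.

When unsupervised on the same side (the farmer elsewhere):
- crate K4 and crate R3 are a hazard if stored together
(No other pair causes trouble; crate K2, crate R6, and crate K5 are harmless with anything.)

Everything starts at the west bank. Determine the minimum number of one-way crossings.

9

Counting alone: the farmer can take at most 1 across per trip to the east bank, so moving all 5 needs at least 5 loaded trips out, with a return between consecutive ones — at least 9 crossings.
The plan below uses exactly 9 crossings, so it is optimal:
1. Farmer goes to the east bank with crate K4.
2. Farmer goes back to the west bank alone.
3. Farmer goes to the east bank with crate K2.
4. Farmer goes back to the west bank alone.
5. Farmer goes to the east bank with crate R6.
6. Farmer goes back to the west bank alone.
7. Farmer goes to the east bank with crate K5.
8. Farmer goes back to the west bank alone.
9. Farmer goes to the east bank with crate R3.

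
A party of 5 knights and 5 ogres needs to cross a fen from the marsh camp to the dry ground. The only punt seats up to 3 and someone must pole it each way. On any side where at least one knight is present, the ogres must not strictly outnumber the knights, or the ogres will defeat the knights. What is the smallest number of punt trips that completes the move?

11

Counting alone: each trip to the dry ground takes at most 3 across and each return brings at least 1 back, so after t trips out (and t−1 returns) at most 3t − (t−1) of the 10 are across; that first reaches 10 at t = 5, so at least 9 crossings are needed.
The safety rule pushes this higher. Following every safe sequence of crossings, the most of the 10 that can be at the dry ground as the punt arrives there on crossing 9 is 9 — never all 10.
So no plan with fewer than 11 crossings exists, and this one achieves 11:
1. 2 ogres → the dry ground.  (the marsh camp: 5K 3O; the dry ground: 0K 2O)
2. 1 ogre ← the marsh camp.  (the marsh camp: 5K 4O; the dry ground: 0K 1O)
3. 3 ogres → the dry ground.  (the marsh camp: 5K 1O; the dry ground: 0K 4O)
4. 1 ogre ← the marsh camp.  (the marsh camp: 5K 2O; the dry ground: 0K 3O)
5. 3 knights → the dry ground.  (the marsh camp: 2K 2O; the dry ground: 3K 3O)
6. 1 knight and 1 ogre ← the marsh camp.  (the marsh camp: 3K 3O; the dry ground: 2K 2O)
7. 3 knights → the dry ground.  (the marsh camp: 0K 3O; the dry ground: 5K 2O)
8. 1 ogre ← the marsh camp.  (the marsh camp: 0K 4O; the dry ground: 5K 1O)
9. 2 ogres → the dry ground.  (the marsh camp: 0K 2O; the dry ground: 5K 3O)
10. 1 ogre ← the marsh camp.  (the marsh camp: 0K 3O; the dry ground: 5K 2O)
11. 3 ogres → the dry ground.  (the marsh camp: 0K 0O; the dry ground: 5K 5O)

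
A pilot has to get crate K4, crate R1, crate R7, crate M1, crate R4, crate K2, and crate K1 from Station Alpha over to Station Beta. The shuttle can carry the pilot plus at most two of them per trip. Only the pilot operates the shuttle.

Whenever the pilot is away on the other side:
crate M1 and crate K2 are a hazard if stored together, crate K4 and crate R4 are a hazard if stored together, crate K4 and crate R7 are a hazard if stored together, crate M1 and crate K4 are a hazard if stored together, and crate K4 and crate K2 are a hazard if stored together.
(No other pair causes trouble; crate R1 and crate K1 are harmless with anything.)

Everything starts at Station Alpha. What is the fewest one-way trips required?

Counting alone: the pilot can take at most 2 across per trip to Station Beta, so moving all 7 needs at least 4 loaded trips out, with a return between consecutive ones — at least 7 crossings.
The safety rule pushes this higher. Following every safe sequence of crossings, the most of the 7 that can be at Station Beta as the shuttle arrives there on crossings 7, 9 is 5, 6 respectively — never all 7.
So no plan with fewer than 11 crossings exists, and this one achieves 11:
1. Pilot goes to Station Beta with crate K4 and crate M1.
2. Pilot goes back to Station Alpha with crate K4.
3. Pilot goes to Station Beta with crate K4 and crate R1.
4. Pilot goes back to Station Alpha with crate K4.
5. Pilot goes to Station Beta with crate K4 and crate R7.
6. Pilot goes back to Station Alpha with crate K4.
7. Pilot goes to Station Beta with crate K4 and crate R4.
8. Pilot goes back to Station Alpha with crate K4.
9. Pilot goes to Station Beta with crate K1 and crate K4.
10. Pilot goes back to Station Alpha with crate K4.
11. Pilot goes to Station Beta with crate K2 and crate K4.

11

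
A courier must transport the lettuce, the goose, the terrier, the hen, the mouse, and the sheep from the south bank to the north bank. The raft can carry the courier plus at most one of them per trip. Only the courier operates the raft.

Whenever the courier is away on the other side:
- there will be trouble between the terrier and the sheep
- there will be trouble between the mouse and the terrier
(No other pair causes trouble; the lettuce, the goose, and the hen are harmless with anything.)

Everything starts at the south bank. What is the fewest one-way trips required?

13

Counting alone: the courier can take at most 1 across per trip to the north bank, so moving all 6 needs at least 6 loaded trips out, with a return between consecutive ones — at least 11 crossings.
The safety rule pushes this higher. Following every safe sequence of crossings, the most of the 6 that can be at the north bank as the raft arrives there on crossing 11 is 5 — never all 6.
So no plan with fewer than 13 crossings exists, and this one achieves 13:
1. Courier goes to the north bank with the terrier.
2. Courier goes back to the south bank alone.
3. Courier goes to the north bank with the lettuce.
4. Courier goes back to the south bank alone.
5. Courier goes to the north bank with the goose.
6. Courier goes back to the south bank alone.
7. Courier goes to the north bank with the hen.
8. Courier goes back to the south bank alone.
9. Courier goes to the north bank with the mouse.
10. Courier goes back to the south bank with the terrier.
11. Courier goes to the north bank with the sheep.
12. Courier goes back to the south bank alone.
13. Courier goes to the north bank with the terrier.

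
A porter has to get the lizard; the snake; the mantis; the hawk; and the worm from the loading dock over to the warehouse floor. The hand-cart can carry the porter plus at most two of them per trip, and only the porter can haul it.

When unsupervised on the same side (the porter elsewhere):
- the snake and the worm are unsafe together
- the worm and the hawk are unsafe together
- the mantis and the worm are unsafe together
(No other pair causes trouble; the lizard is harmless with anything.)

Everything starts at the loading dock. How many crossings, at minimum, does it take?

5

Counting alone: the porter can take at most 2 across per trip to the warehouse floor, so moving all 5 needs at least 3 loaded trips out, with a return between consecutive ones — at least 5 crossings.
The plan below uses exactly 5 crossings, so it is optimal:
1. Porter goes to the warehouse floor with the lizard and the worm.  [the loading dock: the hawk, the mantis, the snake | the warehouse floor: the lizard, the worm]
2. Porter goes back to the loading dock alone.  [the loading dock: the hawk, the mantis, the snake | the warehouse floor: the lizard, the worm]
3. Porter goes to the warehouse floor with the mantis and the snake.  [the loading dock: the hawk | the warehouse floor: the lizard, the mantis, the snake, the worm]
4. Porter goes back to the loading dock with the worm.  [the loading dock: the hawk, the worm | the warehouse floor: the lizard, the mantis, the snake]
5. Porter goes to the warehouse floor with the hawk and the worm.  [the loading dock: — | the warehouse floor: the hawk, the lizard, the mantis, the snake, the worm]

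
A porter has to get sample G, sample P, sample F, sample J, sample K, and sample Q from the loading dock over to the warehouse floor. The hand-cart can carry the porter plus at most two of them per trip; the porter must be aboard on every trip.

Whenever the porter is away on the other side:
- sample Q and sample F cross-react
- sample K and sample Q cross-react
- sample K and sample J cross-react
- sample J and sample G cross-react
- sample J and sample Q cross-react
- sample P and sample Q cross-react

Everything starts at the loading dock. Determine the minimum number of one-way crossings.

Counting alone: the porter can take at most 2 across per trip to the warehouse floor, so moving all 6 needs at least 3 loaded trips out, with a return between consecutive ones — at least 5 crossings.
The safety rule pushes this higher. Following every safe sequence of crossings, the most of the 6 that can be at the warehouse floor as the hand-cart arrives there on crossings 5, 7 is 4, 5 respectively — never all 6.
So no plan with fewer than 9 crossings exists, and this one achieves 9:
1. Porter goes to the warehouse floor with sample J and sample Q.
2. Porter goes back to the loading dock with sample J.
3. Porter goes to the warehouse floor with sample G and sample J.
4. Porter goes back to the loading dock with sample J.
5. Porter goes to the warehouse floor with sample K and sample P.
6. Porter goes back to the loading dock with sample Q.
7. Porter goes to the warehouse floor with sample F and sample J.
8. Porter goes back to the loading dock with sample J.
9. Porter goes to the warehouse floor with sample J and sample Q.

9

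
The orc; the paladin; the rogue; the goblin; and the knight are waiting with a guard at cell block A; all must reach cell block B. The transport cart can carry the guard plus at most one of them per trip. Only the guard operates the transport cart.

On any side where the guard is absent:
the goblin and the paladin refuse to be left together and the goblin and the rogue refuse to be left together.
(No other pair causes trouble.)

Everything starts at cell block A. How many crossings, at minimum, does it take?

11

Counting alone: the guard can take at most 1 across per trip to cell block B, so moving all 5 needs at least 5 loaded trips out, with a return between consecutive ones — at least 9 crossings.
The safety rule pushes this higher. Following every safe sequence of crossings, the most of the 5 that can be at cell block B as the transport cart arrives there on crossing 9 is 4 — never all 5.
So no plan with fewer than 11 crossings exists, and this one achieves 11:
1. Guard goes to cell block B with the goblin.  [cell block A: the knight, the orc, the paladin, the rogue | cell block B: the goblin]
2. Guard goes back to cell block A alone.  [cell block A: the knight, the orc, the paladin, the rogue | cell block B: the goblin]
3. Guard goes to cell block B with the orc.  [cell block A: the knight, the paladin, the rogue | cell block B: the goblin, the orc]
4. Guard goes back to cell block A alone.  [cell block A: the knight, the paladin, the rogue | cell block B: the goblin, the orc]
5. Guard goes to cell block B with the paladin.  [cell block A: the knight, the rogue | cell block B: the goblin, the orc, the paladin]
6. Guard goes back to cell block A with the goblin.  [cell block A: the goblin, the knight, the rogue | cell block B: the orc, the paladin]
7. Guard goes to cell block B with the rogue.  [cell block A: the goblin, the knight | cell block B: the orc, the paladin, the rogue]
8. Guard goes back to cell block A alone.  [cell block A: the goblin, the knight | cell block B: the orc, the paladin, the rogue]
9. Guard goes to cell block B with the knight.  [cell block A: the goblin | cell block B: the knight, the orc, the paladin, the rogue]
10. Guard goes back to cell block A alone.  [cell block A: the goblin | cell block B: the knight, the orc, the paladin, the rogue]
11. Guard goes to cell block B with the goblin.  [cell block A: — | cell block B: the goblin, the knight, the orc, the paladin, the rogue]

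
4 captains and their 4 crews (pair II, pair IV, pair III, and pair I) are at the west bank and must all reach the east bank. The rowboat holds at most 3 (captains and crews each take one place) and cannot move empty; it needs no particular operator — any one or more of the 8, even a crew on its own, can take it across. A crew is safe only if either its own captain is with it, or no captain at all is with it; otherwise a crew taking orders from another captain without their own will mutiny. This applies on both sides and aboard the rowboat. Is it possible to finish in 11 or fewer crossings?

Yes

Yes — this plan uses 9 crossings (≤ 11):
1. captain II and crew II cross → the east bank.
2. captain II crosses ← the west bank.
3. captain II, captain IV, and crew IV cross → the east bank.
4. captain II and crew II cross ← the west bank.
5. captain I, captain II, and captain III cross → the east bank.
6. crew IV crosses ← the west bank.
7. crew II and crew IV cross → the east bank.
8. crew II crosses ← the west bank.
9. crew I, crew II, and crew III cross → the east bank.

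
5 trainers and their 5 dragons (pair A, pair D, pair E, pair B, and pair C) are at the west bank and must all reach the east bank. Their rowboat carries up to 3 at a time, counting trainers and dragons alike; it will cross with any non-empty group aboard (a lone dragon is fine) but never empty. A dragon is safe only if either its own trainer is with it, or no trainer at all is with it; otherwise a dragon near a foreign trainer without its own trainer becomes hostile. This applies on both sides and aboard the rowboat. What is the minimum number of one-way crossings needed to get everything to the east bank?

Counting alone: each trip to the east bank takes at most 3 across and each return brings at least 1 back, so after t trips out (and t−1 returns) at most 3t − (t−1) of the 10 are across; that first reaches 10 at t = 5, so at least 9 crossings are needed.
The safety rule pushes this higher. Following every safe sequence of crossings, the most of the 10 that can be at the east bank as the rowboat arrives there on crossing 9 is 9 — never all 10.
So no plan with fewer than 11 crossings exists, and this one achieves 11:
1. dragon A and trainer A cross → the east bank.
2. trainer A crosses ← the west bank.
3. dragon B, dragon D, and dragon E cross → the east bank.
4. dragon A crosses ← the west bank.
5. trainer B, trainer D, and trainer E cross → the east bank.
6. dragon D and trainer D cross ← the west bank.
7. trainer A, trainer C, and trainer D cross → the east bank.
8. dragon E crosses ← the west bank.
9. dragon A and dragon D cross → the east bank.
10. dragon A crosses ← the west bank.
11. dragon A, dragon C, and dragon E cross → the east bank.

11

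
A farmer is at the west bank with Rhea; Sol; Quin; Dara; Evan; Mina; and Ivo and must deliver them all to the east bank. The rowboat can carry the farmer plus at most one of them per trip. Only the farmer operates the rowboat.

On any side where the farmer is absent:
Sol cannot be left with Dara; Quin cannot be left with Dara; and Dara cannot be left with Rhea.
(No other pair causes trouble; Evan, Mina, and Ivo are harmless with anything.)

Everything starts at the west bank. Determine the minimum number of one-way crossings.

Following every safe sequence of crossings from the start, the most of the 7 that can be at the east bank as the rowboat arrives there on crossings 1, 3, 5, 7, 9 is 1, 2, 3, 4, 5 respectively; the best ever achieved is 5 of 7.
From crossing 11 on, no configuration arises that was not already reachable earlier: only 72 distinct safe configurations (who is on which side, and where the rowboat is) can ever be reached, none of them has everyone across, and every continuation just revisits them. So no valid plan exists.

impossible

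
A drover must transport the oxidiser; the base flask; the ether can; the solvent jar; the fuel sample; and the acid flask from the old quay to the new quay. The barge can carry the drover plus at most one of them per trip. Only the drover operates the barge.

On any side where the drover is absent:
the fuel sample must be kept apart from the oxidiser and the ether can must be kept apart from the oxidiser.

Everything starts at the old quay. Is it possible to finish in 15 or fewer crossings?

Yes — this plan uses 13 crossings (≤ 15):
1. Drover goes to the new quay with the oxidiser.  [the old quay: the acid flask, the base flask, the ether can, the fuel sample, the solvent jar | the new quay: the oxidiser]
2. Drover goes back to the old quay alone.  [the old quay: the acid flask, the base flask, the ether can, the fuel sample, the solvent jar | the new quay: the oxidiser]
3. Drover goes to the new quay with the base flask.  [the old quay: the acid flask, the ether can, the fuel sample, the solvent jar | the new quay: the base flask, the oxidiser]
4. Drover goes back to the old quay alone.  [the old quay: the acid flask, the ether can, the fuel sample, the solvent jar | the new quay: the base flask, the oxidiser]
5. Drover goes to the new quay with the ether can.  [the old quay: the acid flask, the fuel sample, the solvent jar | the new quay: the base flask, the ether can, the oxidiser]
6. Drover goes back to the old quay with the oxidiser.  [the old quay: the acid flask, the fuel sample, the oxidiser, the solvent jar | the new quay: the base flask, the ether can]
7. Drover goes to the new quay with the fuel sample.  [the old quay: the acid flask, the oxidiser, the solvent jar | the new quay: the base flask, the ether can, the fuel sample]
8. Drover goes back to the old quay alone.  [the old quay: the acid flask, the oxidiser, the solvent jar | the new quay: the base flask, the ether can, the fuel sample]
9. Drover goes to the new quay with the solvent jar.  [the old quay: the acid flask, the oxidiser | the new quay: the base flask, the ether can, the fuel sample, the solvent jar]
10. Drover goes back to the old quay alone.  [the old quay: the acid flask, the oxidiser | the new quay: the base flask, the ether can, the fuel sample, the solvent jar]
11. Drover goes to the new quay with the acid flask.  [the old quay: the oxidiser | the new quay: the acid flask, the base flask, the ether can, the fuel sample, the solvent jar]
12. Drover goes back to the old quay alone.  [the old quay: the oxidiser | the new quay: the acid flask, the base flask, the ether can, the fuel sample, the solvent jar]
13. Drover goes to the new quay with the oxidiser.  [the old quay: — | the new quay: the acid flask, the base flask, the ether can, the fuel sample, the oxidiser, the solvent jar]

Yes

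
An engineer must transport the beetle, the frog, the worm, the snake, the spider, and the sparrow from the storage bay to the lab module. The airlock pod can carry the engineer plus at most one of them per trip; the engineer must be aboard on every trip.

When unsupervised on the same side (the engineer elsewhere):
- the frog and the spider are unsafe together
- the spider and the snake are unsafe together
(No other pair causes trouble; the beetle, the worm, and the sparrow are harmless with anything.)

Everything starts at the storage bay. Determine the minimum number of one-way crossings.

13

Counting alone: the engineer can take at most 1 across per trip to the lab module, so moving all 6 needs at least 6 loaded trips out, with a return between consecutive ones — at least 11 crossings.
The safety rule pushes this higher. Following every safe sequence of crossings, the most of the 6 that can be at the lab module as the airlock pod arrives there on crossing 11 is 5 — never all 6.
So no plan with fewer than 13 crossings exists, and this one achieves 13:
1. Engineer goes to the lab module with the spider.  [the storage bay: the beetle, the frog, the snake, the sparrow, the worm | the lab module: the spider]
2. Engineer goes back to the storage bay alone.  [the storage bay: the beetle, the frog, the snake, the sparrow, the worm | the lab module: the spider]
3. Engineer goes to the lab module with the beetle.  [the storage bay: the frog, the snake, the sparrow, the worm | the lab module: the beetle, the spider]
4. Engineer goes back to the storage bay alone.  [the storage bay: the frog, the snake, the sparrow, the worm | the lab module: the beetle, the spider]
5. Engineer goes to the lab module with the frog.  [the storage bay: the snake, the sparrow, the worm | the lab module: the beetle, the frog, the spider]
6. Engineer goes back to the storage bay with the spider.  [the storage bay: the snake, the sparrow, the spider, the worm | the lab module: the beetle, the frog]
7. Engineer goes to the lab module with the snake.  [the storage bay: the sparrow, the spider, the worm | the lab module: the beetle, the frog, the snake]
8. Engineer goes back to the storage bay alone.  [the storage bay: the sparrow, the spider, the worm | the lab module: the beetle, the frog, the snake]
9. Engineer goes to the lab module with the worm.  [the storage bay: the sparrow, the spider | the lab module: the beetle, the frog, the snake, the worm]
10. Engineer goes back to the storage bay alone.  [the storage bay: the sparrow, the spider | the lab module: the beetle, the frog, the snake, the worm]
11. Engineer goes to the lab module with the sparrow.  [the storage bay: the spider | the lab module: the beetle, the frog, the snake, the sparrow, the worm]
12. Engineer goes back to the storage bay alone.  [the storage bay: the spider | the lab module: the beetle, the frog, the snake, the sparrow, the worm]
13. Engineer goes to the lab module with the spider.  [the storage bay: — | the lab module: the beetle, the frog, the snake, the sparrow, the spider, the worm]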